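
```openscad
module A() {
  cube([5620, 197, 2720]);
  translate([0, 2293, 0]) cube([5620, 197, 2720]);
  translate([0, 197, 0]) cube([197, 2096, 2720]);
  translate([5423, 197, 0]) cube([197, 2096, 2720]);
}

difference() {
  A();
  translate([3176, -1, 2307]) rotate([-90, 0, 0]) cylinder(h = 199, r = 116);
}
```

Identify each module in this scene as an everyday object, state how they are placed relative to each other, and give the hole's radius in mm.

A is a house frame. The house frame has a circular hole through its front wall. The hole's radius is 116 mm.

The subtracted cylinder has r = 116 mm.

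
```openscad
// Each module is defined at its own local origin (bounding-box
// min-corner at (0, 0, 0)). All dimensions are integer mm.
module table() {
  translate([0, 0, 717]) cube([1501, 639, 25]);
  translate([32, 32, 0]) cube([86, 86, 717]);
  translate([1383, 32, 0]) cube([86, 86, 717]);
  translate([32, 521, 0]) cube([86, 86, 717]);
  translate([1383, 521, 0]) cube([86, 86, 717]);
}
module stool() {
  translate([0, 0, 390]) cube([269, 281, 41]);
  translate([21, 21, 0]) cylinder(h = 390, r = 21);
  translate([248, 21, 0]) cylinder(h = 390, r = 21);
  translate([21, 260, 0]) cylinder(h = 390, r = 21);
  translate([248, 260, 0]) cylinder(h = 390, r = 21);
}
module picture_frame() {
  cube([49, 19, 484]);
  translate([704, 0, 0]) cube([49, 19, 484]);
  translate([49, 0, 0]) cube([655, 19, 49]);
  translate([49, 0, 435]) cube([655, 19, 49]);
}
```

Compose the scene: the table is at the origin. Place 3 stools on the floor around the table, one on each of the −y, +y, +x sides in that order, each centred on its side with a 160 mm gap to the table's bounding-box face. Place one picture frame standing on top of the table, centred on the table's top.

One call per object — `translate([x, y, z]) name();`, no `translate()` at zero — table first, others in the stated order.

table();
translate([616, -441, 0]) stool();
translate([616, 799, 0]) stool();
translate([1661, 179, 0]) stool();
translate([374, 310, 742]) picture_frame();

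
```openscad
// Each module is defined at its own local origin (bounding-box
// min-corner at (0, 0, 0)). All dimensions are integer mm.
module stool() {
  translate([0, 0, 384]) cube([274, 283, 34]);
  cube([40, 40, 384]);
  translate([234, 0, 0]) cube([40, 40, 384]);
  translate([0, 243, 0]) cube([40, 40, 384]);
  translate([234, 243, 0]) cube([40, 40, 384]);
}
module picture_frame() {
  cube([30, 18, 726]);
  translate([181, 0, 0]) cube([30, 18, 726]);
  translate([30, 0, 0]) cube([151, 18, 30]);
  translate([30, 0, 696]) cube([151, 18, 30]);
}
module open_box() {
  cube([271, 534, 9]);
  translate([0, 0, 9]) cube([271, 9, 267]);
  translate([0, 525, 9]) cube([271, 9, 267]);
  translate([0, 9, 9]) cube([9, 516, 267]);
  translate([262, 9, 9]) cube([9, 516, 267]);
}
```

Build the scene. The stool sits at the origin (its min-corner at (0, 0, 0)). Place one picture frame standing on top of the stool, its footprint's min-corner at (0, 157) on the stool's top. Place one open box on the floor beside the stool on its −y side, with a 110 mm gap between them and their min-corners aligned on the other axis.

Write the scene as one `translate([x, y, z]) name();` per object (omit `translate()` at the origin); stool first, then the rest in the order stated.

stool();
translate([0, 157, 418]) picture_frame();
translate([0, -644, 0]) open_box();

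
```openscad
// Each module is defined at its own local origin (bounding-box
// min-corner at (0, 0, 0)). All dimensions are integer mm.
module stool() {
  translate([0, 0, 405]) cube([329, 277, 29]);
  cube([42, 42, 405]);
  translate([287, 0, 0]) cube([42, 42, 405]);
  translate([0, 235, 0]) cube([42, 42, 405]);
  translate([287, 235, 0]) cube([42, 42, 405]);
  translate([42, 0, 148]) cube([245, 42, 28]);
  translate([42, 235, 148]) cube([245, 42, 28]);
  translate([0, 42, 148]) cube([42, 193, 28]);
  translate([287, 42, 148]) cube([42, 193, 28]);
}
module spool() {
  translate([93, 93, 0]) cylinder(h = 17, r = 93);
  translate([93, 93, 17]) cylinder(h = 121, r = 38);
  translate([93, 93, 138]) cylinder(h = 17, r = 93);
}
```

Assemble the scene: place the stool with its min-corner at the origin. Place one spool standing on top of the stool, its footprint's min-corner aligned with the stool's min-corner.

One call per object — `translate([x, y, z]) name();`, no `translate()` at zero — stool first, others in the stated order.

stool();
translate([0, 0, 434]) spool();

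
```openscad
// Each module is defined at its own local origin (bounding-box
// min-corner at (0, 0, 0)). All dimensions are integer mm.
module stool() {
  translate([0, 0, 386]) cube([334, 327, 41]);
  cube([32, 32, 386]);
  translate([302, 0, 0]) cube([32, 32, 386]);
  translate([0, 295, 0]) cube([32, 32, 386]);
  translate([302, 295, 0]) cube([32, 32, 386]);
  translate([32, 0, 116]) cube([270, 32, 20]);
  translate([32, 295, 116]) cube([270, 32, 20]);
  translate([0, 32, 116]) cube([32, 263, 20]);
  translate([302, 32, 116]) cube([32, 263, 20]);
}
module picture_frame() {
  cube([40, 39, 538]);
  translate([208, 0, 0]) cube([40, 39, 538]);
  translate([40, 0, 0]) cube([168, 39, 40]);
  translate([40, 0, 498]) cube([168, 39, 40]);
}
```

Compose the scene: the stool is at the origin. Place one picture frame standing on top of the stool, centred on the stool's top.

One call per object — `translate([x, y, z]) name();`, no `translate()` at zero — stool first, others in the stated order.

stool();
translate([43, 144, 427]) picture_frame();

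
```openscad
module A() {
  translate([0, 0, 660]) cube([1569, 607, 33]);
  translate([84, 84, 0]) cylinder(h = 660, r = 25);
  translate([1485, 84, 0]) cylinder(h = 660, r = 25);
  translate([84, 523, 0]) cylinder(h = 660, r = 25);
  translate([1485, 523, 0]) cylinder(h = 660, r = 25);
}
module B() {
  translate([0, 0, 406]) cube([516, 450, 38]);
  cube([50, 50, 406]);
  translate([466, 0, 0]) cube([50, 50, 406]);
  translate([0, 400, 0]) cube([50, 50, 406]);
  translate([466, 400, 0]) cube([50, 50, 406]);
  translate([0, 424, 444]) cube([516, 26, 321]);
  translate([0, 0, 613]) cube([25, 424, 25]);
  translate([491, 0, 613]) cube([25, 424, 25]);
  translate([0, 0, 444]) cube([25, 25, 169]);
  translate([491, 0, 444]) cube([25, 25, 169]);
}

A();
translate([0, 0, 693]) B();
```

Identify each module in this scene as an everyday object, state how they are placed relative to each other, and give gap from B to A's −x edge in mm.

The chair's min-x is at 0; the table's min-x is 0; gap = 0 mm.

A is a table. B is a chair. The chair is on top of the table. The gap from the chair to the table's −x edge is 0 mm.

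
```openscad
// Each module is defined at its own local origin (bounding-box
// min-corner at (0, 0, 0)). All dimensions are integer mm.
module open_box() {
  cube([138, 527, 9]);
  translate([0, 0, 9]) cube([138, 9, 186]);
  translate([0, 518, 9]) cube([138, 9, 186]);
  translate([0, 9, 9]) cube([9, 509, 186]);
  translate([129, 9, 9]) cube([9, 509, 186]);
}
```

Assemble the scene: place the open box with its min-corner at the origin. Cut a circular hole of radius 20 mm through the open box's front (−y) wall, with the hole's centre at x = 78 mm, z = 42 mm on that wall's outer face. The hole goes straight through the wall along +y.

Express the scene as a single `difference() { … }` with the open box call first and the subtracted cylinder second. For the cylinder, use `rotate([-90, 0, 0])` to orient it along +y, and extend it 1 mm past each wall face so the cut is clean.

difference() {
  open_box();
  translate([78, -1, 42]) rotate([-90, 0, 0]) cylinder(h = 11, r = 20);
}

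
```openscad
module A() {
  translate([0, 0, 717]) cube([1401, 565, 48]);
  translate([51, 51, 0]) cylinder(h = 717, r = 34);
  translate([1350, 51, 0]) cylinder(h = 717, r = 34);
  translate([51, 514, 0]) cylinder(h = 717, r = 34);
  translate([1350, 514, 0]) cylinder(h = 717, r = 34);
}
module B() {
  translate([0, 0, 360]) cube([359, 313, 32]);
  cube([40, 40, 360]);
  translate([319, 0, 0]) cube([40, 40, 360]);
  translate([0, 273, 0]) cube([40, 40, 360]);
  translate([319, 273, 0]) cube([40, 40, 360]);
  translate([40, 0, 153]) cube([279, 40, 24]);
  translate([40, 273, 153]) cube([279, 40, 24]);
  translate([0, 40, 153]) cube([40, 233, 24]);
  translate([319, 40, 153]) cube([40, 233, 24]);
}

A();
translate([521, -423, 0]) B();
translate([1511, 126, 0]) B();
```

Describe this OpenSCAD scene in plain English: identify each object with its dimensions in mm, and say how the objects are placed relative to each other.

A is a rectangular dining table. The top is 1401×565×48 mm with its upper surface at z = 765 mm. It stands on four round legs of 68 mm diameter, each leg's bounding box inset 17 mm from the nearest pair of top edges, running from the floor to the underside of the top.

B is a simple wooden stool: a rectangular seat 359 mm (x) by 313 mm (y), 32 mm thick, top face at z = 392 mm, on four square legs, each 40×40 mm in cross-section. The legs rest on z = 0, each flush with a corner of the seat. Four stretchers, 40 mm wide and 24 mm tall, connect adjacent legs with their undersides at z = 153 mm, each running between the inner faces of the legs it joins and aligned with the legs' outer faces on the other axis.

Two stools sit around the table at the −y, +x sides.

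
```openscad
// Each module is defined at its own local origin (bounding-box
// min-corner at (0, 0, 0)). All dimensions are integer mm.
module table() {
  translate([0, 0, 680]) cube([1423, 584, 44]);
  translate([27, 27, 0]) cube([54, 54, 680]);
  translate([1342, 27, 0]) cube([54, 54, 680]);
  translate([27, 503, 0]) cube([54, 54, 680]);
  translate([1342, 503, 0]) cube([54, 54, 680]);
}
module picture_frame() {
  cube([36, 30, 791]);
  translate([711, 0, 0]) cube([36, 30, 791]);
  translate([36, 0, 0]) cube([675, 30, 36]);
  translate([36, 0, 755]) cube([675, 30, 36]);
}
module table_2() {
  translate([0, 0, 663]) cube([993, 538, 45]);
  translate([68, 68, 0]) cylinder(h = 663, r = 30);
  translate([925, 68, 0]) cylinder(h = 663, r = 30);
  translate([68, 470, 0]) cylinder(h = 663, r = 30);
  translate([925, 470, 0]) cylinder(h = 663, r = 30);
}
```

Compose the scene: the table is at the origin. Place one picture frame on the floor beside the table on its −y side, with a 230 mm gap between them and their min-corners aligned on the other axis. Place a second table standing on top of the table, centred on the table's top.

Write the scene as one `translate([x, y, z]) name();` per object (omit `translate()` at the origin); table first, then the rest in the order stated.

table();
translate([0, -260, 0]) picture_frame();
translate([215, 23, 724]) table_2();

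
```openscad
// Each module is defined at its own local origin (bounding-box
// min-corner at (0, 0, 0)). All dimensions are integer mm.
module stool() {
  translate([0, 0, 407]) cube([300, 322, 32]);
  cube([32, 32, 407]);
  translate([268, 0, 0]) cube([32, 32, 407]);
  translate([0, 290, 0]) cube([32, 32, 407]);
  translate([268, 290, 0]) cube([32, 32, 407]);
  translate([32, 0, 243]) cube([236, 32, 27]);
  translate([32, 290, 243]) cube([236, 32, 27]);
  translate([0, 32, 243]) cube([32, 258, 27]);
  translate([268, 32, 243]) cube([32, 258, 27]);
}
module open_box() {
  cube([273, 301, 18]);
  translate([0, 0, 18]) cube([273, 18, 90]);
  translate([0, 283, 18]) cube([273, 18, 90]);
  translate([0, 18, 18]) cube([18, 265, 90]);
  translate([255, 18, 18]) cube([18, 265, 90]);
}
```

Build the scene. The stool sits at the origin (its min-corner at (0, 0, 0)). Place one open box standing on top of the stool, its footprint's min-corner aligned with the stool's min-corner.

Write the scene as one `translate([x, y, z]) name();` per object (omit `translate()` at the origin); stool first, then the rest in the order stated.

stool();
translate([0, 0, 439]) open_box();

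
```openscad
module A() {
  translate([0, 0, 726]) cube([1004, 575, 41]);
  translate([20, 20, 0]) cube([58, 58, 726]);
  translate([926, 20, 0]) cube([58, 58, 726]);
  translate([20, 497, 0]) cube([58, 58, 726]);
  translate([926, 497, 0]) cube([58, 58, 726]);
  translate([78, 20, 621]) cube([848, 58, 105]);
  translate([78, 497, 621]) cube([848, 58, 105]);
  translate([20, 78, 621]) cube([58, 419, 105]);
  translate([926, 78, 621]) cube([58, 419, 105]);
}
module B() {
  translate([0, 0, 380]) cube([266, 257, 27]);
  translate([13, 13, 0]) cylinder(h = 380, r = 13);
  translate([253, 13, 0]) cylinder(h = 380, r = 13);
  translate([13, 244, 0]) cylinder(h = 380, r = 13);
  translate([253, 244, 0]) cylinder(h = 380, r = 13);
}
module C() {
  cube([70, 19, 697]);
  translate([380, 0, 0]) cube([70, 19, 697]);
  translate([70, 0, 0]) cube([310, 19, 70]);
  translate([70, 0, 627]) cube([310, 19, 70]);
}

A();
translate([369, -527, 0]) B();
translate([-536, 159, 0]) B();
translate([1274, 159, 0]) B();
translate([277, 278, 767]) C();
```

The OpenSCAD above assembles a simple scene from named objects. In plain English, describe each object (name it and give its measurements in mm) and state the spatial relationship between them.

A is a rectangular dining table. The top is 1004×575×41 mm with its upper surface at z = 767 mm. It stands on four 58×58 mm square legs, each inset 20 mm from the nearest pair of top edges, running from the floor to the underside of the top. Four apron rails, 58 mm thick and 105 mm tall, run between adjacent legs with their top edges flush with the underside of the top and their outer faces flush with the legs' outer faces.

B is a four-legged stool. The seat is 266×257 mm, 27 mm thick, top at z = 407 mm. It stands on four round legs, each 26 mm in diameter, from z = 0 to the seat underside, each leg's axis is inset half a diameter from the nearest pair of seat edges (so the leg's bounding box is flush with the corner).

C is a picture frame with a 310×557 mm rectangular opening (x by z) and a uniform 70 mm border on every side. Frame depth is 19 mm along y. It is built from two vertical stiles running the full outside height and two horizontal rails spanning the gap between the stiles.

Three stools sit around the table at the −y, −x, +x sides. The picture frame is on top of the table, centred.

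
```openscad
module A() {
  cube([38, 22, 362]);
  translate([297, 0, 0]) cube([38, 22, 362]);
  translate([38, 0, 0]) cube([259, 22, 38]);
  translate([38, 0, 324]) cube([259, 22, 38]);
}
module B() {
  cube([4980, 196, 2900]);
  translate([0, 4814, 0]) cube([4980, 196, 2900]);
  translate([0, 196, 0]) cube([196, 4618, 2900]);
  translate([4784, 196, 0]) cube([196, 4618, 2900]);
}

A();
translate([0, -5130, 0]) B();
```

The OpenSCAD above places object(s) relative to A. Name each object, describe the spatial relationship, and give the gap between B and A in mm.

The house frame's nearest face is 120 mm from the picture frame's −y face.

A is a picture frame. B is a house frame. The house frame is on the floor beside the picture frame on its −y side. The gap between the house frame and the picture frame is 120 mm.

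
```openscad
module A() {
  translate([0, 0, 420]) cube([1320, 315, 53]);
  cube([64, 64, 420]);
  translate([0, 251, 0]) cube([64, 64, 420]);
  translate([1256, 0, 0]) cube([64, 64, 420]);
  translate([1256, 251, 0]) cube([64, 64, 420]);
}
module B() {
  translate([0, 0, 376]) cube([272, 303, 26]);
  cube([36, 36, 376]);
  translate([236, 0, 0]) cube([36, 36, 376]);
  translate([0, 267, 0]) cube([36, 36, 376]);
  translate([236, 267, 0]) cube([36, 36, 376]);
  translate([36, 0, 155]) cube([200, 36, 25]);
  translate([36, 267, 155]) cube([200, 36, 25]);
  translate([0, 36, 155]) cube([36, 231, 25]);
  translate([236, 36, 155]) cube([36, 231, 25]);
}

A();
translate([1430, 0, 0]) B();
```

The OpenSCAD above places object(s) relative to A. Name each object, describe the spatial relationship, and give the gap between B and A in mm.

The stool's nearest face is 110 mm from the bench's +x face.

A is a bench. B is a stool. The stool is on the floor beside the bench on its +x side. The gap between the stool and the bench is 110 mm.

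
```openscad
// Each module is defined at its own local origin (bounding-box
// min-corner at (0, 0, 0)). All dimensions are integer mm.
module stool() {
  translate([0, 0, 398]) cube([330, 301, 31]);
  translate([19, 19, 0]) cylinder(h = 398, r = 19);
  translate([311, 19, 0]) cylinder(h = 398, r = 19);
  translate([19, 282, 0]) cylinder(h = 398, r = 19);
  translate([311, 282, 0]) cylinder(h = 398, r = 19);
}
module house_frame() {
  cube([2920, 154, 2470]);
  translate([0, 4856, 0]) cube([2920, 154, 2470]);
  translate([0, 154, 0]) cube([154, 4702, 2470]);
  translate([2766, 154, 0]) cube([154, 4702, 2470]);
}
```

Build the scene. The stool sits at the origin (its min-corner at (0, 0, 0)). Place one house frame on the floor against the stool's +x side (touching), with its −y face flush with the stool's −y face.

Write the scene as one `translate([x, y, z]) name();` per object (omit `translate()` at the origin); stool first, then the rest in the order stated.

stool();
translate([330, 0, 0]) house_frame();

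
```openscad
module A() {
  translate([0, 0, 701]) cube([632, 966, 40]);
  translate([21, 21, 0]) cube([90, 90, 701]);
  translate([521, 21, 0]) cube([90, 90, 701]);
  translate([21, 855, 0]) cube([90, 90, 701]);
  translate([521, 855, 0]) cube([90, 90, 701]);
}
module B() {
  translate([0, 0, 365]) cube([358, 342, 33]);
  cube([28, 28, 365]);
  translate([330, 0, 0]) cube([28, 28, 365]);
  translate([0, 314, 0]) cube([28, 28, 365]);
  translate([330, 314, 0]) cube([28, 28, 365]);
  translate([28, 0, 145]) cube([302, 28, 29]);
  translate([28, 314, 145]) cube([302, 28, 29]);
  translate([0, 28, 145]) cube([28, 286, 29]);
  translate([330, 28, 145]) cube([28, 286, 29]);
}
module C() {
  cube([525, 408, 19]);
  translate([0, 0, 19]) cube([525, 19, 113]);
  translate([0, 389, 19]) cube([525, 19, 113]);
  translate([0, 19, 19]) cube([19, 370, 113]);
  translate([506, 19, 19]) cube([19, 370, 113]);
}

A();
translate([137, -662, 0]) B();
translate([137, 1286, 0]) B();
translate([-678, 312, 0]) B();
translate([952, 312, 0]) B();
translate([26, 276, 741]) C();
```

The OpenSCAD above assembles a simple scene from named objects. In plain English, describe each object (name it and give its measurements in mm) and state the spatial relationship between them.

A is a table: top 632 mm (x) × 966 mm (y), 40 mm thick, upper face at z = 741 mm, on four 90×90 mm square legs, each inset 21 mm from the nearest pair of top edges, running from z = 0 to the bottom of the top.

B is a four-legged stool. The seat is a 358×342×33 mm slab whose top surface is at z = 398 mm; four square legs, each 28×28 mm in cross-section, run from the floor (z = 0) to the underside of the seat, each flush with a corner of the seat. Four stretchers, 28 mm wide and 29 mm tall, connect adjacent legs with their undersides at z = 145 mm, each running between the inner faces of the legs it joins and aligned with the legs' outer faces on the other axis.

C is an open-topped rectangular box: outside dimensions 525×408×132 mm, with a uniform wall and base thickness of 19 mm. The base is a full 525×408 slab on the floor; four walls sit on top of the base. The front and back walls (the −y and +y sides) span the full width; the two side walls fit between them.

Four stools sit around the table at the −y, +y, −x, +x sides. The open box is on top of the table.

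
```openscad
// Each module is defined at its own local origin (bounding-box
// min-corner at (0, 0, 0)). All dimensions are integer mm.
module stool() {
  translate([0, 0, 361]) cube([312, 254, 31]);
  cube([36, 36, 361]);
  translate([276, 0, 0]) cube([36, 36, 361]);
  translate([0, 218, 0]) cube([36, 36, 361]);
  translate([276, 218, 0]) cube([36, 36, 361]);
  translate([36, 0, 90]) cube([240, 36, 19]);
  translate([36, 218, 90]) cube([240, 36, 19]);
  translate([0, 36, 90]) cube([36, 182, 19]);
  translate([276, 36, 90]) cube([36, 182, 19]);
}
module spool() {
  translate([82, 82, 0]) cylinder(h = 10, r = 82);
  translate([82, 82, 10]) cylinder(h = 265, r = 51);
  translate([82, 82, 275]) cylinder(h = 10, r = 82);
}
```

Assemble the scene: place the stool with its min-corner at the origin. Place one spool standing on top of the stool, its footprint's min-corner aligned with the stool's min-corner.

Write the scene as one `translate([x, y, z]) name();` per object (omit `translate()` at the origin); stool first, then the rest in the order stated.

stool();
translate([0, 0, 392]) spool();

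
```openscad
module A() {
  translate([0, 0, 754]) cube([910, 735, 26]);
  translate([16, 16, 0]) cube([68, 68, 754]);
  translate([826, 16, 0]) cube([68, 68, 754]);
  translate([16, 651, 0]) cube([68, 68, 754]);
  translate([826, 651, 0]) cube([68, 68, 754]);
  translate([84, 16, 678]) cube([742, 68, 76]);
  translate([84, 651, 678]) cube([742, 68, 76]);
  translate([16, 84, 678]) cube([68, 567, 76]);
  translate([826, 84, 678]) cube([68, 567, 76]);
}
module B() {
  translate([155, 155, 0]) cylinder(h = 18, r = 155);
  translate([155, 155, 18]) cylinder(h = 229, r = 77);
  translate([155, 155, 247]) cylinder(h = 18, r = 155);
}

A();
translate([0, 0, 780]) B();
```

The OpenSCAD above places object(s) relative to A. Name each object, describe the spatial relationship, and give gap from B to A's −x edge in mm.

A is a table. B is a spool. The spool is on top of the table. The gap from the spool to the table's −x edge is 0 mm.

The spool's min-x is at 0; the table's min-x is 0; gap = 0 mm.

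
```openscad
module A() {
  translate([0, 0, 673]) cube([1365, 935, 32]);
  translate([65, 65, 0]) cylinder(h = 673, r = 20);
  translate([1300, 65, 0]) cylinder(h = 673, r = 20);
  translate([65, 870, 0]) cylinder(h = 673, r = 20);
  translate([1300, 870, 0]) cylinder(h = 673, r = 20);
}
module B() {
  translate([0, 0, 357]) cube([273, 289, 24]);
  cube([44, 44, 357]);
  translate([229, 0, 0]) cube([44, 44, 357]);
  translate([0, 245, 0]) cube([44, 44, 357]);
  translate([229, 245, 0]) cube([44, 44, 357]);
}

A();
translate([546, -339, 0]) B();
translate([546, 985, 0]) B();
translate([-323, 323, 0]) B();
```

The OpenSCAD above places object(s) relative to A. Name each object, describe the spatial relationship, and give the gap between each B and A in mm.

Each stool's nearest face is 50 mm from the table's bounding box.

A is a table. B is a stool. Three stools sit around the table at the −y, +y, −x sides. The gap between each stool and the table is 50 mm.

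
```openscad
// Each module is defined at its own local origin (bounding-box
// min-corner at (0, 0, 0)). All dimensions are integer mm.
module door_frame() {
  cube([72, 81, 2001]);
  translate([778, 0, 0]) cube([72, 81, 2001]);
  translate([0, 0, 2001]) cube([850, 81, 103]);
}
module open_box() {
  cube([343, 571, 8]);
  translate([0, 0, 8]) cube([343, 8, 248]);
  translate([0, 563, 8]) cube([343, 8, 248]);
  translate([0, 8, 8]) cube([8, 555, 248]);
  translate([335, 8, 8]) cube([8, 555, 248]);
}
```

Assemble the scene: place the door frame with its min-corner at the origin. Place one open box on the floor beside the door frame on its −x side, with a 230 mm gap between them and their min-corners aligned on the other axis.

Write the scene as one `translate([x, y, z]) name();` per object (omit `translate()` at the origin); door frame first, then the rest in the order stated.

door_frame();
translate([-573, 0, 0]) open_box();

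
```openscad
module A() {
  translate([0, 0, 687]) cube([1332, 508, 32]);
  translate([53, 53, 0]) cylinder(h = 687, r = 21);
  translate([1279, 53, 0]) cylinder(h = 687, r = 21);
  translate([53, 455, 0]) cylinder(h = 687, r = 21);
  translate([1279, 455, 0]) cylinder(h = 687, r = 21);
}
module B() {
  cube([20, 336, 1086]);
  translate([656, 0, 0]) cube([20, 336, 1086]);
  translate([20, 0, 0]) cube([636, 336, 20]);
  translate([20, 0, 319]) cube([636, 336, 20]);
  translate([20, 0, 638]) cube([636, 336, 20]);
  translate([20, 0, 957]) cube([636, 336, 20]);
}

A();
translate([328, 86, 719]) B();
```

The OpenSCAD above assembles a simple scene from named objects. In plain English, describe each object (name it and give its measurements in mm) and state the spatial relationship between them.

A is a table with a 1332×508 mm rectangular top, 32 mm thick, top surface at z = 719 mm, supported by four round legs of 42 mm diameter, each leg's bounding box inset 32 mm from the nearest pair of top edges, running from the floor.

B is a bookshelf 676 mm wide overall, 336 mm deep and 1086 mm tall. The two sides are 20 mm thick vertical panels. 4 horizontal shelves of 20 mm thickness span between the inner faces of the sides; the lowest shelf sits on the floor and shelves are stacked with a clear vertical gap of 299 mm between each pair.

The bookshelf is on top of the table, centred.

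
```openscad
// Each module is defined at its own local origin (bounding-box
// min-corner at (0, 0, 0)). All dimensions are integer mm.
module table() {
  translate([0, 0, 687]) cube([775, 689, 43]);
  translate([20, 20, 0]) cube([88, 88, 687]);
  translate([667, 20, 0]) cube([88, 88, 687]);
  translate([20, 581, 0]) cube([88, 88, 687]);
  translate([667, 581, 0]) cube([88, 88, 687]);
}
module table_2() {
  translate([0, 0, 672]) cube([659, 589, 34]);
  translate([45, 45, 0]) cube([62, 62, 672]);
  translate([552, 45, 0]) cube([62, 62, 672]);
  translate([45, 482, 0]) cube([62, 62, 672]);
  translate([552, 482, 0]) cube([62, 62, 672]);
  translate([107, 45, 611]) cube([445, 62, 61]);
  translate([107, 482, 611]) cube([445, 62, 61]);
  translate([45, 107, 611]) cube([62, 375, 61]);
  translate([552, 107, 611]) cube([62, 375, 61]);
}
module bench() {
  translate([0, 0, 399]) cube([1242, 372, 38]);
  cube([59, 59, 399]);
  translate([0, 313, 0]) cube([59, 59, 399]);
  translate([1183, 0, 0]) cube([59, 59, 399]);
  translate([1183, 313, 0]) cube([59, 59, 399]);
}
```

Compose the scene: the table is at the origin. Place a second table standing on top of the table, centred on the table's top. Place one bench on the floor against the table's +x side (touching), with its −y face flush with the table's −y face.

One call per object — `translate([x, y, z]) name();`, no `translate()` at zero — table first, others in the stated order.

table();
translate([58, 50, 730]) table_2();
translate([775, 0, 0]) bench();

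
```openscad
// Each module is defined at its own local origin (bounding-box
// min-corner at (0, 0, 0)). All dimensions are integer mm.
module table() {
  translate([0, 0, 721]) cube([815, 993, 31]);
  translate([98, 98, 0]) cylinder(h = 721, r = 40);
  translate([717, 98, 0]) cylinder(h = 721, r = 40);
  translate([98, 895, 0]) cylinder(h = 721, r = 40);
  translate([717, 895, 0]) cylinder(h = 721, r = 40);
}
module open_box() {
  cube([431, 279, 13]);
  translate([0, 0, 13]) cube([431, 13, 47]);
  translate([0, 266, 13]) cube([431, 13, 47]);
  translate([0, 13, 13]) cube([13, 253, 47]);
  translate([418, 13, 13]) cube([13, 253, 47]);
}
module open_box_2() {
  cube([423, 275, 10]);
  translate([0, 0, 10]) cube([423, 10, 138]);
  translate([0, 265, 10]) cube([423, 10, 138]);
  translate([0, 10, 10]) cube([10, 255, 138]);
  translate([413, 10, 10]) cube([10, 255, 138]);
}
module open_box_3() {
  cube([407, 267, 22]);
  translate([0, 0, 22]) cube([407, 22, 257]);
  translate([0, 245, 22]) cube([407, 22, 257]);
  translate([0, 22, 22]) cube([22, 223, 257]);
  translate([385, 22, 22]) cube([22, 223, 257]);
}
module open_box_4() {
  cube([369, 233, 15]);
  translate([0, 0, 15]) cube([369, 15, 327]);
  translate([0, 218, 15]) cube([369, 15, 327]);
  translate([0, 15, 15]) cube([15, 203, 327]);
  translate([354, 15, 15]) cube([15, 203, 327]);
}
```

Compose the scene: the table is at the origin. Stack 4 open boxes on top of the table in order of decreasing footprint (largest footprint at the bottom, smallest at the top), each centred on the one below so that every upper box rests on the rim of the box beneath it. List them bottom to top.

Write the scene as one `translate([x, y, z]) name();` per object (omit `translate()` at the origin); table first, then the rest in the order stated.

table();
translate([192, 357, 752]) open_box();
translate([196, 359, 812]) open_box_2();
translate([204, 363, 960]) open_box_3();
translate([223, 380, 1239]) open_box_4();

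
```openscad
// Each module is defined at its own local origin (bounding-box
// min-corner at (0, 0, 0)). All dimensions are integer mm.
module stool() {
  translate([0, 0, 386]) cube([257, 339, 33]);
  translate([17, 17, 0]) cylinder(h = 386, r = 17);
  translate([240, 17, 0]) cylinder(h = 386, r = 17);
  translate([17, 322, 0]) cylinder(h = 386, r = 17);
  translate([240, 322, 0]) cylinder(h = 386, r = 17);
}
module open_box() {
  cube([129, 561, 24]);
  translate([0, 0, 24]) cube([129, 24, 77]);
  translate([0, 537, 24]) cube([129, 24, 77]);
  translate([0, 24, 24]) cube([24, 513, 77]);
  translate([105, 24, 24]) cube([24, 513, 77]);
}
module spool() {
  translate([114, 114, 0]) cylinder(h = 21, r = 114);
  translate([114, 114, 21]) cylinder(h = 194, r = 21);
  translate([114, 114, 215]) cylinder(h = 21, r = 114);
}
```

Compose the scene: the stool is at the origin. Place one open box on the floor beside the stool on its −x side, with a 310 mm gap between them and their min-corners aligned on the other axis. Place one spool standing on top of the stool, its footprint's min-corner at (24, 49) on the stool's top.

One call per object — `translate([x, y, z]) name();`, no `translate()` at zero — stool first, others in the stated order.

stool();
translate([-439, 0, 0]) open_box();
translate([24, 49, 419]) spool();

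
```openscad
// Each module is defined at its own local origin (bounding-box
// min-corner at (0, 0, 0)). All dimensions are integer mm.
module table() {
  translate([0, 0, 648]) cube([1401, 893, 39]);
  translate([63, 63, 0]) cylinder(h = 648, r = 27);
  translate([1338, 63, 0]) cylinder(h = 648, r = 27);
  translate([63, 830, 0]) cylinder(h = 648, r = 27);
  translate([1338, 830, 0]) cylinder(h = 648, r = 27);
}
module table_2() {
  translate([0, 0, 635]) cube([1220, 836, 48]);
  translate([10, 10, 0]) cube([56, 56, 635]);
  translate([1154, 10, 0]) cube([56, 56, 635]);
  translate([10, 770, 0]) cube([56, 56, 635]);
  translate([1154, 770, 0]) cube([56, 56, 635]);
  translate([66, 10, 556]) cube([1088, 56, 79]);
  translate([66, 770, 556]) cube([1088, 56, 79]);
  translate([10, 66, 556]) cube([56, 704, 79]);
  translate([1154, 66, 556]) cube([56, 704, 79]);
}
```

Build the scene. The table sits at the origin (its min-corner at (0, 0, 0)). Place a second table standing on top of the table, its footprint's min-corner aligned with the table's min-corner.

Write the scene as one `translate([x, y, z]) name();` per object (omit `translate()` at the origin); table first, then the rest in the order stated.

table();
translate([0, 0, 687]) table_2();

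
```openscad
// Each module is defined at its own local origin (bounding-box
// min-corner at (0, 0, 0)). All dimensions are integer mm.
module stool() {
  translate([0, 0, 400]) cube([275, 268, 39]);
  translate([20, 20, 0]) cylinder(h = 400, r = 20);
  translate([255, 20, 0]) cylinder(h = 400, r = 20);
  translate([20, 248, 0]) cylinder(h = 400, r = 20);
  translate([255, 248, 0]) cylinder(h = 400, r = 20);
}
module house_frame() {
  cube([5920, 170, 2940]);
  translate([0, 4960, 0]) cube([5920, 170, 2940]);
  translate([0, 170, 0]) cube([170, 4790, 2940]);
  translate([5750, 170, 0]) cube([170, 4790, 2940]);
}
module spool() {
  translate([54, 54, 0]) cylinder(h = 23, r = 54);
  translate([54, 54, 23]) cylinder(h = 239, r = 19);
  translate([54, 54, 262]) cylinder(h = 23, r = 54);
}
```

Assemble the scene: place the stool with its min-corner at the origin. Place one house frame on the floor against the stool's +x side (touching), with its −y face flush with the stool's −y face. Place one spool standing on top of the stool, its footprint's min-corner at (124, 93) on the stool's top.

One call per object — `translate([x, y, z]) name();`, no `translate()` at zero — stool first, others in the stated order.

stool();
translate([275, 0, 0]) house_frame();
translate([124, 93, 439]) spool();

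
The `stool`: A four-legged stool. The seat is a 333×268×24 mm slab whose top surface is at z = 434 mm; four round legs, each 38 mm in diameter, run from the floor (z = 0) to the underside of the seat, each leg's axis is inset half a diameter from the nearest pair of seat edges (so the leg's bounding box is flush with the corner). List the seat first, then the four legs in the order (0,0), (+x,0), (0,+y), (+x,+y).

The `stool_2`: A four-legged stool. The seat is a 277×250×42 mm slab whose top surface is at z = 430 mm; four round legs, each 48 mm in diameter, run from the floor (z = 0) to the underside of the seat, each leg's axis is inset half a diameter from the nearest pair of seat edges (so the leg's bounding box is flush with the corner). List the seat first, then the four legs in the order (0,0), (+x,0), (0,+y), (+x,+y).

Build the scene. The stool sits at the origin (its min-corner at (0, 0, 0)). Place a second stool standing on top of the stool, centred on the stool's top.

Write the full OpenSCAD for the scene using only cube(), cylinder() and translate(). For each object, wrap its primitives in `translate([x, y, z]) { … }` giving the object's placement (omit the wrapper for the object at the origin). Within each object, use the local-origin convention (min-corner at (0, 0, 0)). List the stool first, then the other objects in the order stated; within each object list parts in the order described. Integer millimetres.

translate([0, 0, 410]) cube([333, 268, 24]);
translate([19, 19, 0]) cylinder(h = 410, r = 19);
translate([314, 19, 0]) cylinder(h = 410, r = 19);
translate([19, 249, 0]) cylinder(h = 410, r = 19);
translate([314, 249, 0]) cylinder(h = 410, r = 19);
translate([28, 9, 434]) {
  translate([0, 0, 388]) cube([277, 250, 42]);
  translate([24, 24, 0]) cylinder(h = 388, r = 24);
  translate([253, 24, 0]) cylinder(h = 388, r = 24);
  translate([24, 226, 0]) cylinder(h = 388, r = 24);
  translate([253, 226, 0]) cylinder(h = 388, r = 24);
}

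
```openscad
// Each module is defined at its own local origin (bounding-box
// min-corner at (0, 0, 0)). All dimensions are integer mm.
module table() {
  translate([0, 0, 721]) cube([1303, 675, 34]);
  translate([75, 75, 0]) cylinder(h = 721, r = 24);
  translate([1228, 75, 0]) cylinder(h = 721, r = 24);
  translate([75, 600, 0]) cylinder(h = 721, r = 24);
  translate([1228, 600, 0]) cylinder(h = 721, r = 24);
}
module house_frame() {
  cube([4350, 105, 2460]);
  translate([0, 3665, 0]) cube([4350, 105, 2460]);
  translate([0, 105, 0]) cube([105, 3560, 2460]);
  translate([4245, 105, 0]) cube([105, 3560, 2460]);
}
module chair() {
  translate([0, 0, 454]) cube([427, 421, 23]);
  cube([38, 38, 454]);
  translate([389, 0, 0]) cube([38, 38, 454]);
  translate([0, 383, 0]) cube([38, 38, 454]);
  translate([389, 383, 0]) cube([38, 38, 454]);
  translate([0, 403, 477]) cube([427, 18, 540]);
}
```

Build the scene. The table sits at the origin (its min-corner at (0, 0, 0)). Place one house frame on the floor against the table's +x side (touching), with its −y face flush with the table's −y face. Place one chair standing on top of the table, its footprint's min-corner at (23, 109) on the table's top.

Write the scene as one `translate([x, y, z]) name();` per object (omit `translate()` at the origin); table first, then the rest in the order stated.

table();
translate([1303, 0, 0]) house_frame();
translate([23, 109, 755]) chair();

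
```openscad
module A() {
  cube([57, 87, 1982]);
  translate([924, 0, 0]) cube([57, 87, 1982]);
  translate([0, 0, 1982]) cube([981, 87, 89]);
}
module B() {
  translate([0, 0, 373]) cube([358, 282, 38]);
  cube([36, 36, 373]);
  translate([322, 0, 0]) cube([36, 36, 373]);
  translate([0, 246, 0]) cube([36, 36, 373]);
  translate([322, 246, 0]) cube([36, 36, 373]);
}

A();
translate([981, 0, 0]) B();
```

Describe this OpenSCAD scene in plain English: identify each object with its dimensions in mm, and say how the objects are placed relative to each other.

A is a door frame. The clear opening is 867 mm wide and 1982 mm high. Two 57 mm wide jambs, 87 mm deep, stand either side of the opening from the floor to the top of the opening. A 89 mm thick head sits across the top of both jambs, spanning the full outside width of the frame.

B is a simple wooden stool: a rectangular seat 358 mm (x) by 282 mm (y), 38 mm thick, top face at z = 411 mm, on four square legs, each 36×36 mm in cross-section. The legs rest on z = 0, each flush with a corner of the seat.

The stool is against the door frame's +x side, with their −y faces flush.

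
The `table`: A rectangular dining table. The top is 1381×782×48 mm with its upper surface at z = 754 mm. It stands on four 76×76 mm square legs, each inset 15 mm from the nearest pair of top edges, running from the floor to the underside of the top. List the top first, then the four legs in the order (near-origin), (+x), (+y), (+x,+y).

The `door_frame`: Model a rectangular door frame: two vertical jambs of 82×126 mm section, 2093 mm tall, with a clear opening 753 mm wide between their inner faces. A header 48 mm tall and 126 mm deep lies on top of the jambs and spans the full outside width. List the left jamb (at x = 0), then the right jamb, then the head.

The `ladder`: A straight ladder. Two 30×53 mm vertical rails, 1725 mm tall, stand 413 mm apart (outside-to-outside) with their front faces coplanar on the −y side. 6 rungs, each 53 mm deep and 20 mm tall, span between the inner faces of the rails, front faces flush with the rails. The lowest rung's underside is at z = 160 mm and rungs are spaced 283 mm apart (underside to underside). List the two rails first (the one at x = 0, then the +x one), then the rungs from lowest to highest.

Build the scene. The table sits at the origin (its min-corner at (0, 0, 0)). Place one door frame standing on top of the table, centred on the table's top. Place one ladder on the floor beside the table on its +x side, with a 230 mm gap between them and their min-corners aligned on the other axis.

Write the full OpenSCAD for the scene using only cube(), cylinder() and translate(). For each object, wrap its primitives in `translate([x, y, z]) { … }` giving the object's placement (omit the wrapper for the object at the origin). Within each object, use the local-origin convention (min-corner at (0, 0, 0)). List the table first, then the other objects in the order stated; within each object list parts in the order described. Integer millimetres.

translate([0, 0, 706]) cube([1381, 782, 48]);
translate([15, 15, 0]) cube([76, 76, 706]);
translate([1290, 15, 0]) cube([76, 76, 706]);
translate([15, 691, 0]) cube([76, 76, 706]);
translate([1290, 691, 0]) cube([76, 76, 706]);
translate([232, 328, 754]) {
  cube([82, 126, 2093]);
  translate([835, 0, 0]) cube([82, 126, 2093]);
  translate([0, 0, 2093]) cube([917, 126, 48]);
}
translate([1611, 0, 0]) {
  cube([30, 53, 1725]);
  translate([383, 0, 0]) cube([30, 53, 1725]);
  translate([30, 0, 160]) cube([353, 53, 20]);
  translate([30, 0, 443]) cube([353, 53, 20]);
  translate([30, 0, 726]) cube([353, 53, 20]);
  translate([30, 0, 1009]) cube([353, 53, 20]);
  translate([30, 0, 1292]) cube([353, 53, 20]);
  translate([30, 0, 1575]) cube([353, 53, 20]);
}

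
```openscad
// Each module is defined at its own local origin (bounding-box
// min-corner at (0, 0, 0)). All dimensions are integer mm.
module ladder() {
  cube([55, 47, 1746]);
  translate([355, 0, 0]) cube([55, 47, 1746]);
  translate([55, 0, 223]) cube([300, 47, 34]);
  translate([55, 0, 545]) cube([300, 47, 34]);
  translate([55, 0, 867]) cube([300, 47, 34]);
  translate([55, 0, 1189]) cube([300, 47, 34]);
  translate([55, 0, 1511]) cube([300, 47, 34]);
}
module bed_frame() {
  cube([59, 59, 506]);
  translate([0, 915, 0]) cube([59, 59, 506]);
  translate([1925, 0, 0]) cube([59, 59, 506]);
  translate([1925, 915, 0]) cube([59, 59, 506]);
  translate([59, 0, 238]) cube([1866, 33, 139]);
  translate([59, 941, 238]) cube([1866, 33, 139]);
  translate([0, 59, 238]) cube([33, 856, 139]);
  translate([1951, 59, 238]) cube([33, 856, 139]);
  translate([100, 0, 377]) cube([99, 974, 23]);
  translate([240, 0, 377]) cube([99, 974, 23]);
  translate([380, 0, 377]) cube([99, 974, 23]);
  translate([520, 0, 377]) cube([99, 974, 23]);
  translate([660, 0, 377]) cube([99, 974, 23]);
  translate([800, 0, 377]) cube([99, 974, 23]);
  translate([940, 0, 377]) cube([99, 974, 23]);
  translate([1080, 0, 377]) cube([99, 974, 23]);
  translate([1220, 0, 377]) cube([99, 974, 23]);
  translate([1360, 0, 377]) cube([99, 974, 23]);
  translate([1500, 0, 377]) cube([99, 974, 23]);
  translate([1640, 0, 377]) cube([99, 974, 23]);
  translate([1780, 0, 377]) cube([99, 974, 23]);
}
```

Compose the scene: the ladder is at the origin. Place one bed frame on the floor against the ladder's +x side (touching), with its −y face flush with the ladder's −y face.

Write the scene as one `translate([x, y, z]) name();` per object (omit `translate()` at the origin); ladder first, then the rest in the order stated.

ladder();
translate([410, 0, 0]) bed_frame();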